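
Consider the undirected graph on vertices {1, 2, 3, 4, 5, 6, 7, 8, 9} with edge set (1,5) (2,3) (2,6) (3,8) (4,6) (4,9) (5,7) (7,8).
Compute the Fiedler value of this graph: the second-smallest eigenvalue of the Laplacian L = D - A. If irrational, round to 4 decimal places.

With the vertex order [1, 2, 3, 4, 5, 6, 7, 8, 9], the degrees are [1, 2, 2, 2, 2, 2, 2, 2, 1], giving D = diag(1, 2, 2, 2, 2, 2, 2, 2, 1) and L = D - A. The smallest Laplacian eigenvalue is always 0. The next one, lambda_2 = 0.1206, measures how hard the graph is to disconnect: larger values mean better connectivity. By the matrix-tree theorem the graph has (1/9) * product of the nonzero eigenvalues = 1 spanning tree. The eigenvalues sum to 16, which equals trace(L) = 2|E|.

0.1206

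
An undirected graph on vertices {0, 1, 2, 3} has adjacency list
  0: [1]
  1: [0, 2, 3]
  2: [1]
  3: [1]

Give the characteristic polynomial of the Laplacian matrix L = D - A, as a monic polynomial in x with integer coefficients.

x^4 - 6x^3 + 9x^2 - 4x

Reading degrees in the order [0, 1, 2, 3] gives [1, 3, 1, 1]; set D = diag(1, 3, 1, 1) and form L = D - A. The eigenvalues of L are [0, 1, 1, 4]; the characteristic polynomial is the product of (x - lambda_i), which multiplies out to x^4 - 6x^3 + 9x^2 - 4x. The constant term is 0 because L is singular (the all-ones vector lies in its kernel).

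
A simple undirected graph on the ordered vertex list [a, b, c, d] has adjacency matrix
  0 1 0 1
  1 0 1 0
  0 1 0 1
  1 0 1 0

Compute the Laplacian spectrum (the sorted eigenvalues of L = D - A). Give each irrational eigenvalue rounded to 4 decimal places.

With the vertex order [a, b, c, d], the degrees are [2, 2, 2, 2], giving D = diag(2, 2, 2, 2) and L = D - A. L is symmetric positive semidefinite, so every eigenvalue is real and nonnegative. By the matrix-tree theorem the graph has (1/4) * product of the nonzero eigenvalues = 4 spanning trees. The eigenvalues sum to 8, which equals trace(L) = 2|E|.

[0, 2, 2, 4]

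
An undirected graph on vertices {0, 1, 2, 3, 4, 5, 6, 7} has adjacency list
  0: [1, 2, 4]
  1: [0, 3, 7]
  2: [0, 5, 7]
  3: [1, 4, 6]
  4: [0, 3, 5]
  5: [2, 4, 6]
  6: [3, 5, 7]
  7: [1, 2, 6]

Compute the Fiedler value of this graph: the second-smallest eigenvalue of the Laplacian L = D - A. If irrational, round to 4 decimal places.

2

With the vertex order [0, 1, 2, 3, 4, 5, 6, 7], the degrees are [3, 3, 3, 3, 3, 3, 3, 3], giving D = diag(3, 3, 3, 3, 3, 3, 3, 3) and L = D - A. Computing the eigenvalues of L and sorting gives [0, 2, 2, 2, 4, 4, 4, 6]. The Fiedler value lambda_2 = 2 is strictly positive, so the graph is connected. The largest eigenvalue, 6, is at most the vertex count 8.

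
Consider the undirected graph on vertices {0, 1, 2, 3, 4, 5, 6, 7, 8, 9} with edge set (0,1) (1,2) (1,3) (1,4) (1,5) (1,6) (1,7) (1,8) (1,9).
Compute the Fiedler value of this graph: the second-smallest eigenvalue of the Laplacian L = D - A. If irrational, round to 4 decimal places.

With the vertex order [0, 1, 2, 3, 4, 5, 6, 7, 8, 9], the degrees are [1, 9, 1, 1, 1, 1, 1, 1, 1, 1], giving D = diag(1, 9, 1, 1, 1, 1, 1, 1, 1, 1) and L = D - A. The sorted Laplacian eigenvalues are [0, 1, 1, 1, 1, 1, 1, 1, 1, 10]; the algebraic connectivity is the second entry, 1. The largest eigenvalue, 10, is at most the vertex count 10. There is one zero in the spectrum, matching the 1 component.

1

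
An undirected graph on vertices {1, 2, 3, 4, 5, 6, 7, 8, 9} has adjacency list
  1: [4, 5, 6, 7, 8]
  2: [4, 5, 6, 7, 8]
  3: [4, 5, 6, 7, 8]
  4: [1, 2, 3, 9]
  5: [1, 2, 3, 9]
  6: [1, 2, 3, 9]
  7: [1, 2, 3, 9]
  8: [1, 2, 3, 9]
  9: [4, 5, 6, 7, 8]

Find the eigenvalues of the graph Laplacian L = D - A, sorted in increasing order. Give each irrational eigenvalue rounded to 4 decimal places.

Each diagonal entry of L is the vertex degree and each off-diagonal entry is -1 where an edge is present, 0 otherwise; in the order [1, 2, 3, 4, 5, 6, 7, 8, 9] the diagonal is [5, 5, 5, 4, 4, 4, 4, 4, 5]. Diagonalising L (or applying a numerical eigensolver to the 9x9 matrix) gives the spectrum above. The single zero eigenvalue shows the graph is connected. The largest eigenvalue, 9, is at most the vertex count 9.

[0, 4, 4, 4, 4, 5, 5, 5, 9]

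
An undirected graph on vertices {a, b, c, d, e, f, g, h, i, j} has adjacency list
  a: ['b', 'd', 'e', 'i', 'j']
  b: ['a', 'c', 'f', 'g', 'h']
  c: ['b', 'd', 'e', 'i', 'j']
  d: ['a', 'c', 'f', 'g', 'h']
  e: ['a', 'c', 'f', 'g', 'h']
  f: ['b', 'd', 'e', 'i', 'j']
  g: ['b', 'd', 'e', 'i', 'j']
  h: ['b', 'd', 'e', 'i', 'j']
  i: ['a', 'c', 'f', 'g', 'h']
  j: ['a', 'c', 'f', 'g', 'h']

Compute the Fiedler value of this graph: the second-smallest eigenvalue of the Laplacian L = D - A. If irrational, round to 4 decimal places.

5

With the vertex order [a, b, c, d, e, f, g, h, i, j], the degrees are [5, 5, 5, 5, 5, 5, 5, 5, 5, 5], giving D = diag(5, 5, 5, 5, 5, 5, 5, 5, 5, 5) and L = D - A. Computing the eigenvalues of L and sorting gives [0, 5, 5, 5, 5, 5, 5, 5, 5, 10]. The Fiedler value lambda_2 = 5 is strictly positive, so the graph is connected. By the matrix-tree theorem the graph has (1/10) * product of the nonzero eigenvalues = 390625 spanning trees.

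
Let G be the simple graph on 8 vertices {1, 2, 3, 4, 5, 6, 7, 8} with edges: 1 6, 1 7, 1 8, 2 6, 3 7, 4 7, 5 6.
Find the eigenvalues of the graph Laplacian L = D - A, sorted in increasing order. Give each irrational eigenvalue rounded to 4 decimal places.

[0, 0.2679, 0.6571, 1, 1, 2.5293, 3.7321, 4.8136]

Reading degrees in the order [1, 2, 3, 4, 5, 6, 7, 8] gives [3, 1, 1, 1, 1, 3, 3, 1]; set D = diag(3, 1, 1, 1, 1, 3, 3, 1) and form L = D - A. L is symmetric positive semidefinite, so every eigenvalue is real and nonnegative. The single zero eigenvalue shows the graph is connected. There is one zero in the spectrum, matching the 1 component.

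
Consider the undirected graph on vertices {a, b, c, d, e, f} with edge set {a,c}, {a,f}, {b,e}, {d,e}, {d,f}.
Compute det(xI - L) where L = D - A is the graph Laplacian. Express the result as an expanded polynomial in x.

With the vertex order [a, b, c, d, e, f], the degrees are [2, 1, 1, 2, 2, 2], giving D = diag(2, 1, 1, 2, 2, 2) and L = D - A. Computing det(xI - L) by cofactor expansion (or equivalently via sum-over-permutations) gives x^6 - 10x^5 + 36x^4 - 56x^3 + 35x^2 - 6x. The coefficient of x^5 equals -trace(L) = -10, matching the sum of degrees. By the matrix-tree theorem the graph has (1/6) * product of the nonzero eigenvalues = 1 spanning tree.

x^6 - 10x^5 + 36x^4 - 56x^3 + 35x^2 - 6x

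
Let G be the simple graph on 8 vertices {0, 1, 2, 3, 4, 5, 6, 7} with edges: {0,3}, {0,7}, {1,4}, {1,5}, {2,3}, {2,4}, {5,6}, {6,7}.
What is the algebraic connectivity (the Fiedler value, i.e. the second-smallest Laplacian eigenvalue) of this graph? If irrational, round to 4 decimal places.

0.5858

Each diagonal entry of L is the vertex degree and each off-diagonal entry is -1 where an edge is present, 0 otherwise; in the order [0, 1, 2, 3, 4, 5, 6, 7] the diagonal is [2, 2, 2, 2, 2, 2, 2, 2]. The sorted Laplacian eigenvalues are [0, 0.5858, 0.5858, 2, 2, 3.4142, 3.4142, 4]; the algebraic connectivity is the second entry, 0.5858. There is one zero in the spectrum, matching the 1 component.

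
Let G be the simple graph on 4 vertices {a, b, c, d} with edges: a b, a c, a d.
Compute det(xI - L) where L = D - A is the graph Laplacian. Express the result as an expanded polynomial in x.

With the vertex order [a, b, c, d], the degrees are [3, 1, 1, 1], giving D = diag(3, 1, 1, 1) and L = D - A. The eigenvalues of L are [0, 1, 1, 4]; the characteristic polynomial is the product of (x - lambda_i), which multiplies out to x^4 - 6x^3 + 9x^2 - 4x. The constant term is 0 because L is singular (the all-ones vector lies in its kernel). The largest eigenvalue, 4, is at most the vertex count 4. By the matrix-tree theorem the graph has (1/4) * product of the nonzero eigenvalues = 1 spanning tree.

x^4 - 6x^3 + 9x^2 - 4x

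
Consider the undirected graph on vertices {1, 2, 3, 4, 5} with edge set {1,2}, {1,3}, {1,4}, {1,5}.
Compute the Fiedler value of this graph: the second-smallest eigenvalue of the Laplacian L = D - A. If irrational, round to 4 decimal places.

Reading degrees in the order [1, 2, 3, 4, 5] gives [4, 1, 1, 1, 1]; set D = diag(4, 1, 1, 1, 1) and form L = D - A. The smallest Laplacian eigenvalue is always 0. The next one, lambda_2 = 1, measures how hard the graph is to disconnect: larger values mean better connectivity. The largest eigenvalue, 5, is at most the vertex count 5. There is one zero in the spectrum, matching the 1 component.

1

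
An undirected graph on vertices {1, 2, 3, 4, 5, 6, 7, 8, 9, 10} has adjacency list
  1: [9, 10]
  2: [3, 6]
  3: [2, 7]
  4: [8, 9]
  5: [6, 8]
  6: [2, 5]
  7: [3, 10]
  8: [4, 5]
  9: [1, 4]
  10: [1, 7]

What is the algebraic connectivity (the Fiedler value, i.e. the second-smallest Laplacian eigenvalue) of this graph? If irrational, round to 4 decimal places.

Each diagonal entry of L is the vertex degree and each off-diagonal entry is -1 where an edge is present, 0 otherwise; in the order [1, 2, 3, 4, 5, 6, 7, 8, 9, 10] the diagonal is [2, 2, 2, 2, 2, 2, 2, 2, 2, 2]. The smallest Laplacian eigenvalue is always 0. The next one, lambda_2 = 0.3820, measures how hard the graph is to disconnect: larger values mean better connectivity. The eigenvalues sum to 20, which equals trace(L) = 2|E|. By the matrix-tree theorem the graph has (1/10) * product of the nonzero eigenvalues = 10 spanning trees.

0.3820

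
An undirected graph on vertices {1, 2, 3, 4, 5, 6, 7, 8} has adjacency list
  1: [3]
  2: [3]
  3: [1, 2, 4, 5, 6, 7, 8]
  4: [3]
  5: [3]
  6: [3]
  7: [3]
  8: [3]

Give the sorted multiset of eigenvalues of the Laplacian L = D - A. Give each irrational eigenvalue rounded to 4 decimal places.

Each diagonal entry of L is the vertex degree and each off-diagonal entry is -1 where an edge is present, 0 otherwise; in the order [1, 2, 3, 4, 5, 6, 7, 8] the diagonal is [1, 1, 7, 1, 1, 1, 1, 1]. The multiplicity of 0 as a Laplacian eigenvalue equals the number of connected components. The single zero eigenvalue shows the graph is connected. The largest eigenvalue, 8, is at most the vertex count 8.

[0, 1, 1, 1, 1, 1, 1, 8]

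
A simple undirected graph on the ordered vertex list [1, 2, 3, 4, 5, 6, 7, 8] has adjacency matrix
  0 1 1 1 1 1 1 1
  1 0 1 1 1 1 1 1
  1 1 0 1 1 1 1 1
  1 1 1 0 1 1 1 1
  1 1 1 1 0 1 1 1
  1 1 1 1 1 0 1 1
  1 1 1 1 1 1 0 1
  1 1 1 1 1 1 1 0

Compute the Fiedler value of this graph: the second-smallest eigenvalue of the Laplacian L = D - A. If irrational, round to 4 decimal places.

Each diagonal entry of L is the vertex degree and each off-diagonal entry is -1 where an edge is present, 0 otherwise; in the order [1, 2, 3, 4, 5, 6, 7, 8] the diagonal is [7, 7, 7, 7, 7, 7, 7, 7]. The smallest Laplacian eigenvalue is always 0. The next one, lambda_2 = 8, measures how hard the graph is to disconnect: larger values mean better connectivity. There is one zero in the spectrum, matching the 1 component.

8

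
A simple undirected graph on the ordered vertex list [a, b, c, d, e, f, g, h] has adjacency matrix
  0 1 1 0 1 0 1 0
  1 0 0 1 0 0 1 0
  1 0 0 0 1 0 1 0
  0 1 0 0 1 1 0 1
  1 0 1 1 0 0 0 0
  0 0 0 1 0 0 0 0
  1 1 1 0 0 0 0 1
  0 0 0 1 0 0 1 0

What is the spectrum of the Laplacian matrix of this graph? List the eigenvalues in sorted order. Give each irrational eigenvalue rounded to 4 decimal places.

[0, 0.8005, 1.6911, 2.5858, 3.0754, 4.6610, 5.4142, 5.7720]

Reading degrees in the order [a, b, c, d, e, f, g, h] gives [4, 3, 3, 4, 3, 1, 4, 2]; set D = diag(4, 3, 3, 4, 3, 1, 4, 2) and form L = D - A. L is symmetric positive semidefinite, so every eigenvalue is real and nonnegative. The single zero eigenvalue shows the graph is connected.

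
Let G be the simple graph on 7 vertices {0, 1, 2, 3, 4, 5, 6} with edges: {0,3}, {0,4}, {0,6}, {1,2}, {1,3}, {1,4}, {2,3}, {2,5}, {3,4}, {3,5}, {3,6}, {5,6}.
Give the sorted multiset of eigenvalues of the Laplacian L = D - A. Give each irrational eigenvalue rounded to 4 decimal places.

[0, 2, 2, 4, 4, 5, 7]

Each diagonal entry of L is the vertex degree and each off-diagonal entry is -1 where an edge is present, 0 otherwise; in the order [0, 1, 2, 3, 4, 5, 6] the diagonal is [3, 3, 3, 6, 3, 3, 3]. Diagonalising L (or applying a numerical eigensolver to the 7x7 matrix) gives the spectrum above. The single zero eigenvalue shows the graph is connected. The largest eigenvalue, 7, is at most the vertex count 7.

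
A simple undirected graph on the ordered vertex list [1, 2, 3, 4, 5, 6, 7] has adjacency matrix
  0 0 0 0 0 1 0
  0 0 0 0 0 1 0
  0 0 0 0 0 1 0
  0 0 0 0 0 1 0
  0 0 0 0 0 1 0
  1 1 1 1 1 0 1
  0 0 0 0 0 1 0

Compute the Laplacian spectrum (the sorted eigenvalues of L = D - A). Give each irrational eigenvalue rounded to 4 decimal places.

[0, 1, 1, 1, 1, 1, 7]

With the vertex order [1, 2, 3, 4, 5, 6, 7], the degrees are [1, 1, 1, 1, 1, 6, 1], giving D = diag(1, 1, 1, 1, 1, 6, 1) and L = D - A. The multiplicity of 0 as a Laplacian eigenvalue equals the number of connected components. There is one zero in the spectrum, matching the 1 component.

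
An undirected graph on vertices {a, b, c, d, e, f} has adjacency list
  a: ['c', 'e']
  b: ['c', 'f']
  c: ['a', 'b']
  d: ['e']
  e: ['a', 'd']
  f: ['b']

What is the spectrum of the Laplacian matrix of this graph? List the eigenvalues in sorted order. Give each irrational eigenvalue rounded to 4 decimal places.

[0, 0.2679, 1, 2, 3, 3.7321]

Each diagonal entry of L is the vertex degree and each off-diagonal entry is -1 where an edge is present, 0 otherwise; in the order [a, b, c, d, e, f] the diagonal is [2, 2, 2, 1, 2, 1]. Diagonalising L (or applying a numerical eigensolver to the 6x6 matrix) gives the spectrum above. The largest eigenvalue, 3.7321, is at most the vertex count 6.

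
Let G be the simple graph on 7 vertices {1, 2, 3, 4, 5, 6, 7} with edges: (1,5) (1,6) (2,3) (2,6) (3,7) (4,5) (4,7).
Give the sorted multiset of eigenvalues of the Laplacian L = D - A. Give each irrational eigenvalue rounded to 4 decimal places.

[0, 0.7530, 0.7530, 2.4450, 2.4450, 3.8019, 3.8019]

With the vertex order [1, 2, 3, 4, 5, 6, 7], the degrees are [2, 2, 2, 2, 2, 2, 2], giving D = diag(2, 2, 2, 2, 2, 2, 2) and L = D - A. Since every row of L sums to 0, the all-ones vector is in the kernel and 0 is an eigenvalue. The single zero eigenvalue shows the graph is connected. The eigenvalues sum to 14, which equals trace(L) = 2|E|.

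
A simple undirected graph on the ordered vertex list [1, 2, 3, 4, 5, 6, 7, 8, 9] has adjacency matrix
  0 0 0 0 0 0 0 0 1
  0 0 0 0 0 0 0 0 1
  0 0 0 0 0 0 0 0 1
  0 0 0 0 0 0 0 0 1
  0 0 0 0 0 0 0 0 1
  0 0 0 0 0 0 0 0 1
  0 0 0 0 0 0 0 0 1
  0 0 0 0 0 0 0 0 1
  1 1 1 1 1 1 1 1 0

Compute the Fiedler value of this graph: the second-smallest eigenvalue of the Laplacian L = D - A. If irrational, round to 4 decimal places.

1

Reading degrees in the order [1, 2, 3, 4, 5, 6, 7, 8, 9] gives [1, 1, 1, 1, 1, 1, 1, 1, 8]; set D = diag(1, 1, 1, 1, 1, 1, 1, 1, 8) and form L = D - A. The smallest Laplacian eigenvalue is always 0. The next one, lambda_2 = 1, measures how hard the graph is to disconnect: larger values mean better connectivity.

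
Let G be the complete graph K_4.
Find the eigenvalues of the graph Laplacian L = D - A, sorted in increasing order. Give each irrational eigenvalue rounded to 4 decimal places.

The graph has 4 vertices and degree multiset [3, 3, 3, 3]; D is the diagonal matrix of degrees and L = D - A. L is symmetric positive semidefinite, so every eigenvalue is real and nonnegative. The single zero eigenvalue shows the graph is connected. The largest eigenvalue, 4, is at most the vertex count 4. There is one zero in the spectrum, matching the 1 component.

[0, 4, 4, 4]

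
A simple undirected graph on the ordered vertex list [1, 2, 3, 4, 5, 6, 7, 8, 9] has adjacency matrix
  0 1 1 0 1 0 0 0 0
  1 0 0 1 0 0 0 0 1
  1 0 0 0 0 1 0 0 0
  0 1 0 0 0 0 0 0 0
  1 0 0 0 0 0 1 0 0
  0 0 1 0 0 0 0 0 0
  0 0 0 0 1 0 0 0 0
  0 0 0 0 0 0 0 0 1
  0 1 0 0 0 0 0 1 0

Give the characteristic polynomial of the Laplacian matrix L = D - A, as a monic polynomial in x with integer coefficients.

With the vertex order [1, 2, 3, 4, 5, 6, 7, 8, 9], the degrees are [3, 3, 2, 1, 2, 1, 1, 1, 2], giving D = diag(3, 3, 2, 1, 2, 1, 1, 1, 2) and L = D - A. Computing det(xI - L) by cofactor expansion (or equivalently via sum-over-permutations) gives x^9 - 16x^8 + 103x^7 - 344x^6 + 640x^5 - 662x^4 + 361x^3 - 94x^2 + 9x. The coefficient of x^8 equals -trace(L) = -16, matching the sum of degrees. The eigenvalues sum to 16, which equals trace(L) = 2|E|.

x^9 - 16x^8 + 103x^7 - 344x^6 + 640x^5 - 662x^4 + 361x^3 - 94x^2 + 9x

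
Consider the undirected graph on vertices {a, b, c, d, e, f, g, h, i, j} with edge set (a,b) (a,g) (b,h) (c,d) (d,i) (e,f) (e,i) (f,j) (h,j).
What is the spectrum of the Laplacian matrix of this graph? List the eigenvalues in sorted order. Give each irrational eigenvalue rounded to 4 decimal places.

Reading degrees in the order [a, b, c, d, e, f, g, h, i, j] gives [2, 2, 1, 2, 2, 2, 1, 2, 2, 2]; set D = diag(2, 2, 1, 2, 2, 2, 1, 2, 2, 2) and form L = D - A. L is symmetric positive semidefinite, so every eigenvalue is real and nonnegative. The single zero eigenvalue shows the graph is connected. There is one zero in the spectrum, matching the 1 component.

[0, 0.0979, 0.3820, 0.8244, 1.3820, 2, 2.6180, 3.1756, 3.6180, 3.9021]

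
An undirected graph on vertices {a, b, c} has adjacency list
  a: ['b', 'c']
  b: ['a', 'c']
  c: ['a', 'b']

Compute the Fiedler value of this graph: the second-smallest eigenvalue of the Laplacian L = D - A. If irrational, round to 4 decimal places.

With the vertex order [a, b, c], the degrees are [2, 2, 2], giving D = diag(2, 2, 2) and L = D - A. Computing the eigenvalues of L and sorting gives [0, 3, 3]. The Fiedler value lambda_2 = 3 is strictly positive, so the graph is connected. The largest eigenvalue, 3, is at most the vertex count 3.

3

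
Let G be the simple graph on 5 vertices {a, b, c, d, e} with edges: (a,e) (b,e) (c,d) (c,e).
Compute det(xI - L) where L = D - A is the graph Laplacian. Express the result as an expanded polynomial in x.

x^5 - 8x^4 + 20x^3 - 18x^2 + 5x

Reading degrees in the order [a, b, c, d, e] gives [1, 1, 2, 1, 3]; set D = diag(1, 1, 2, 1, 3) and form L = D - A. Computing det(xI - L) by cofactor expansion (or equivalently via sum-over-permutations) gives x^5 - 8x^4 + 20x^3 - 18x^2 + 5x. Since p(0) = det(-L) = 0, x divides p(x). There is one zero in the spectrum, matching the 1 component.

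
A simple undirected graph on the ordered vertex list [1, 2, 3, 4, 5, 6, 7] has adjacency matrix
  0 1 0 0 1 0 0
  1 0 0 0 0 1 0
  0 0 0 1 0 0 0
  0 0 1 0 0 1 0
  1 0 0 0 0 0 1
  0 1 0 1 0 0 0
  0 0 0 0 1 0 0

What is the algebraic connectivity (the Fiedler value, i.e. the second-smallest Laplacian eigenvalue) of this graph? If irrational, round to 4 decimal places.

With the vertex order [1, 2, 3, 4, 5, 6, 7], the degrees are [2, 2, 1, 2, 2, 2, 1], giving D = diag(2, 2, 1, 2, 2, 2, 1) and L = D - A. Computing the eigenvalues of L and sorting gives [0, 0.1981, 0.7530, 1.5550, 2.4450, 3.2470, 3.8019]. The Fiedler value lambda_2 = 0.1981 is strictly positive, so the graph is connected.

0.1981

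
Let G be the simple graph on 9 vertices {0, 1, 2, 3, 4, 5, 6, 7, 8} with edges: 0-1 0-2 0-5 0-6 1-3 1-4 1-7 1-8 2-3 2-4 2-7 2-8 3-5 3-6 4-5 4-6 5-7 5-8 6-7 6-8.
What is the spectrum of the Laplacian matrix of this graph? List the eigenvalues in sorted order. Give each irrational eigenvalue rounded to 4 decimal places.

[0, 4, 4, 4, 4, 5, 5, 5, 9]

Each diagonal entry of L is the vertex degree and each off-diagonal entry is -1 where an edge is present, 0 otherwise; in the order [0, 1, 2, 3, 4, 5, 6, 7, 8] the diagonal is [4, 5, 5, 4, 4, 5, 5, 4, 4]. Since every row of L sums to 0, the all-ones vector is in the kernel and 0 is an eigenvalue. The single zero eigenvalue shows the graph is connected. By the matrix-tree theorem the graph has (1/9) * product of the nonzero eigenvalues = 32000 spanning trees. There is one zero in the spectrum, matching the 1 component.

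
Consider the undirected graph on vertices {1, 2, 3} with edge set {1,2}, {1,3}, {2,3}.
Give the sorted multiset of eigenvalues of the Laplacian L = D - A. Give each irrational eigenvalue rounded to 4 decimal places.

[0, 3, 3]

Reading degrees in the order [1, 2, 3] gives [2, 2, 2]; set D = diag(2, 2, 2) and form L = D - A. The multiplicity of 0 as a Laplacian eigenvalue equals the number of connected components. The single zero eigenvalue shows the graph is connected. The largest eigenvalue, 3, is at most the vertex count 3. By the matrix-tree theorem the graph has (1/3) * product of the nonzero eigenvalues = 3 spanning trees.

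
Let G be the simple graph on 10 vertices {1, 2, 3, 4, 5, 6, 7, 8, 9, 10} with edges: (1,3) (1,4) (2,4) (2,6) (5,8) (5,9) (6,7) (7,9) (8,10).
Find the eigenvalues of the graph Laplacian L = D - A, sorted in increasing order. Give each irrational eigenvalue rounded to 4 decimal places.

Reading degrees in the order [1, 2, 3, 4, 5, 6, 7, 8, 9, 10] gives [2, 2, 1, 2, 2, 2, 2, 2, 2, 1]; set D = diag(2, 2, 1, 2, 2, 2, 2, 2, 2, 1) and form L = D - A. The multiplicity of 0 as a Laplacian eigenvalue equals the number of connected components. By the matrix-tree theorem the graph has (1/10) * product of the nonzero eigenvalues = 1 spanning tree.

[0, 0.0979, 0.3820, 0.8244, 1.3820, 2, 2.6180, 3.1756, 3.6180, 3.9021]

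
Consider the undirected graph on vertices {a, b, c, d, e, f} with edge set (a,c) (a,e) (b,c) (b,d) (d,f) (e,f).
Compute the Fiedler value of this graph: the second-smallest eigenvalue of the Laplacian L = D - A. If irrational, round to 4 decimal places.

1

Each diagonal entry of L is the vertex degree and each off-diagonal entry is -1 where an edge is present, 0 otherwise; in the order [a, b, c, d, e, f] the diagonal is [2, 2, 2, 2, 2, 2]. The smallest Laplacian eigenvalue is always 0. The next one, lambda_2 = 1, measures how hard the graph is to disconnect: larger values mean better connectivity. The largest eigenvalue, 4, is at most the vertex count 6.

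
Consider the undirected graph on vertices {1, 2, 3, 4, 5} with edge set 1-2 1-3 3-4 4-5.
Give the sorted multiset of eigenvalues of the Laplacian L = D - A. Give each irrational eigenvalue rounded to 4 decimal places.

Reading degrees in the order [1, 2, 3, 4, 5] gives [2, 1, 2, 2, 1]; set D = diag(2, 1, 2, 2, 1) and form L = D - A. Diagonalising L (or applying a numerical eigensolver to the 5x5 matrix) gives the spectrum above. The single zero eigenvalue shows the graph is connected. By the matrix-tree theorem the graph has (1/5) * product of the nonzero eigenvalues = 1 spanning tree.

[0, 0.3820, 1.3820, 2.6180, 3.6180]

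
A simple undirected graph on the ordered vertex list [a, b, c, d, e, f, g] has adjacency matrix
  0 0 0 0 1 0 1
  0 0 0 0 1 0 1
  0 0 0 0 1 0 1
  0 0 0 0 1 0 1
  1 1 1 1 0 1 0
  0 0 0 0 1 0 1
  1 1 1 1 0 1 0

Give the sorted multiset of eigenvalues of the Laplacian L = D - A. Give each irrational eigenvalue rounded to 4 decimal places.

Reading degrees in the order [a, b, c, d, e, f, g] gives [2, 2, 2, 2, 5, 2, 5]; set D = diag(2, 2, 2, 2, 5, 2, 5) and form L = D - A. L is symmetric positive semidefinite, so every eigenvalue is real and nonnegative. The single zero eigenvalue shows the graph is connected. The eigenvalues sum to 20, which equals trace(L) = 2|E|.

[0, 2, 2, 2, 2, 5, 7]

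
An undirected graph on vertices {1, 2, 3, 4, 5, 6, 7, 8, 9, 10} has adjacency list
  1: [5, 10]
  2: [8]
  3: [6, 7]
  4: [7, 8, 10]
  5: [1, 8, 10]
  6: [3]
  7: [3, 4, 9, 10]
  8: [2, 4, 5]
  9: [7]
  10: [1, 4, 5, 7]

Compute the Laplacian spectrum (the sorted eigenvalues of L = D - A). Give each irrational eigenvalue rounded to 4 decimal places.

[0, 0.3176, 0.6628, 0.8615, 1.9263, 2.4438, 3.0692, 3.9630, 5.1959, 5.5599]

Reading degrees in the order [1, 2, 3, 4, 5, 6, 7, 8, 9, 10] gives [2, 1, 2, 3, 3, 1, 4, 3, 1, 4]; set D = diag(2, 1, 2, 3, 3, 1, 4, 3, 1, 4) and form L = D - A. Diagonalising L (or applying a numerical eigensolver to the 10x10 matrix) gives the spectrum above. The single zero eigenvalue shows the graph is connected.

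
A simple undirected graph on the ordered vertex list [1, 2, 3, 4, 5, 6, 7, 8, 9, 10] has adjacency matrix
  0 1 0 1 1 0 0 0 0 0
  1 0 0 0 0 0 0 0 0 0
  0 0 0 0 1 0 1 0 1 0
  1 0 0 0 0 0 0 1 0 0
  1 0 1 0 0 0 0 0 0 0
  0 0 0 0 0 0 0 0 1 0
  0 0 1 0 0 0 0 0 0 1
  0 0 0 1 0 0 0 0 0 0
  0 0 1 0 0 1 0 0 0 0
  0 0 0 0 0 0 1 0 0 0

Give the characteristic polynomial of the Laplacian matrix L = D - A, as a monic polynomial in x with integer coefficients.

x^10 - 18x^9 + 134x^8 - 536x^7 + 1253x^6 - 1744x^5 + 1412x^4 - 624x^3 + 133x^2 - 10x

Each diagonal entry of L is the vertex degree and each off-diagonal entry is -1 where an edge is present, 0 otherwise; in the order [1, 2, 3, 4, 5, 6, 7, 8, 9, 10] the diagonal is [3, 1, 3, 2, 2, 1, 2, 1, 2, 1]. L has integer entries, so p(x) = det(xI - L) has integer coefficients. Expanding the determinant yields x^10 - 18x^9 + 134x^8 - 536x^7 + 1253x^6 - 1744x^5 + 1412x^4 - 624x^3 + 133x^2 - 10x. Since p(0) = det(-L) = 0, x divides p(x).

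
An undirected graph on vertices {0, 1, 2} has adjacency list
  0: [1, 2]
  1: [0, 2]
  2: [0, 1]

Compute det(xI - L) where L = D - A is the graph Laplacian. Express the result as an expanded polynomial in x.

With the vertex order [0, 1, 2], the degrees are [2, 2, 2], giving D = diag(2, 2, 2) and L = D - A. L has integer entries, so p(x) = det(xI - L) has integer coefficients. Expanding the determinant yields x^3 - 6x^2 + 9x. The constant term is 0 because L is singular (the all-ones vector lies in its kernel).

x^3 - 6x^2 + 9x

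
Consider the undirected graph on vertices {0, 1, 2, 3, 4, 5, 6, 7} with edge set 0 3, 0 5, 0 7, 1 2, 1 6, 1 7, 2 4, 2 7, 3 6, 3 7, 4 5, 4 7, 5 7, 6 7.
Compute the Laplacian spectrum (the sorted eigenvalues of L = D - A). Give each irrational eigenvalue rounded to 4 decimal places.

[0, 1.7530, 1.7530, 3.4450, 3.4450, 4.8019, 4.8019, 8]

Each diagonal entry of L is the vertex degree and each off-diagonal entry is -1 where an edge is present, 0 otherwise; in the order [0, 1, 2, 3, 4, 5, 6, 7] the diagonal is [3, 3, 3, 3, 3, 3, 3, 7]. Since every row of L sums to 0, the all-ones vector is in the kernel and 0 is an eigenvalue. The single zero eigenvalue shows the graph is connected. The eigenvalues sum to 28, which equals trace(L) = 2|E|. There is one zero in the spectrum, matching the 1 component.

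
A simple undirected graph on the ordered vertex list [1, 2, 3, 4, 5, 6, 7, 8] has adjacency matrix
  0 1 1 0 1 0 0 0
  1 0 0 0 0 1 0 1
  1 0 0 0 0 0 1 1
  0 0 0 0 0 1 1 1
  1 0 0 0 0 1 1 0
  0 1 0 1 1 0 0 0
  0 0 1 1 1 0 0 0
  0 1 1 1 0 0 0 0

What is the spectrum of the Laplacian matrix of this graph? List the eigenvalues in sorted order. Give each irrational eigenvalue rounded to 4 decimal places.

[0, 2, 2, 2, 4, 4, 4, 6]

With the vertex order [1, 2, 3, 4, 5, 6, 7, 8], the degrees are [3, 3, 3, 3, 3, 3, 3, 3], giving D = diag(3, 3, 3, 3, 3, 3, 3, 3) and L = D - A. The multiplicity of 0 as a Laplacian eigenvalue equals the number of connected components. There is one zero in the spectrum, matching the 1 component. The largest eigenvalue, 6, is at most the vertex count 8.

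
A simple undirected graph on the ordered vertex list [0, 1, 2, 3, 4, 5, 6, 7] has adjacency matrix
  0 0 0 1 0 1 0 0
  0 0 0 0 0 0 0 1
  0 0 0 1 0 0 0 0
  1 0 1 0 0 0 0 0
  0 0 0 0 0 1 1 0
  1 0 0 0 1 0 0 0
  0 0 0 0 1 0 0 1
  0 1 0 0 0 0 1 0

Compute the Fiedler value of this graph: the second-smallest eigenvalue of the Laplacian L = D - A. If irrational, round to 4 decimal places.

0.1522

Reading degrees in the order [0, 1, 2, 3, 4, 5, 6, 7] gives [2, 1, 1, 2, 2, 2, 2, 2]; set D = diag(2, 1, 1, 2, 2, 2, 2, 2) and form L = D - A. The sorted Laplacian eigenvalues are [0, 0.1522, 0.5858, 1.2346, 2, 2.7654, 3.4142, 3.8478]; the algebraic connectivity is the second entry, 0.1522. By the matrix-tree theorem the graph has (1/8) * product of the nonzero eigenvalues = 1 spanning tree. There is one zero in the spectrum, matching the 1 component.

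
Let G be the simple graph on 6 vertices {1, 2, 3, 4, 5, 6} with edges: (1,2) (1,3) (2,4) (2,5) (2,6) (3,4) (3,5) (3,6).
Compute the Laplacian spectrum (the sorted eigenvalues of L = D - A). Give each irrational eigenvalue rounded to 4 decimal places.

Each diagonal entry of L is the vertex degree and each off-diagonal entry is -1 where an edge is present, 0 otherwise; in the order [1, 2, 3, 4, 5, 6] the diagonal is [2, 4, 4, 2, 2, 2]. Diagonalising L (or applying a numerical eigensolver to the 6x6 matrix) gives the spectrum above. There is one zero in the spectrum, matching the 1 component.

[0, 2, 2, 2, 4, 6]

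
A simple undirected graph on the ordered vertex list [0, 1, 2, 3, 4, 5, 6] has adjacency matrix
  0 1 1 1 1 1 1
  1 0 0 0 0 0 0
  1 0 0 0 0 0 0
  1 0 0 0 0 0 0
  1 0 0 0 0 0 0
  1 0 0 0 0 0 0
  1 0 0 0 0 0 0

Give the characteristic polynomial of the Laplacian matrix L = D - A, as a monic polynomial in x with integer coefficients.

x^7 - 12x^6 + 45x^5 - 80x^4 + 75x^3 - 36x^2 + 7x

With the vertex order [0, 1, 2, 3, 4, 5, 6], the degrees are [6, 1, 1, 1, 1, 1, 1], giving D = diag(6, 1, 1, 1, 1, 1, 1) and L = D - A. The eigenvalues of L are [0, 1, 1, 1, 1, 1, 7]; the characteristic polynomial is the product of (x - lambda_i), which multiplies out to x^7 - 12x^6 + 45x^5 - 80x^4 + 75x^3 - 36x^2 + 7x. The coefficient of x^6 equals -trace(L) = -12, matching the sum of degrees. By the matrix-tree theorem the graph has (1/7) * product of the nonzero eigenvalues = 1 spanning tree.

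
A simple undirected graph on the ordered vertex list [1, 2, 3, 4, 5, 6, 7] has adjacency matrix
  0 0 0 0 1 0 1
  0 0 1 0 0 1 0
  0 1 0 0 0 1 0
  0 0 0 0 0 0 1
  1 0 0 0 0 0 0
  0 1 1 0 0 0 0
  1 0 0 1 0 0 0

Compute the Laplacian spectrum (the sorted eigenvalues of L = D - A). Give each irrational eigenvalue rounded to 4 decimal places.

[0, 0, 0.5858, 2, 3, 3, 3.4142]

Reading degrees in the order [1, 2, 3, 4, 5, 6, 7] gives [2, 2, 2, 1, 1, 2, 2]; set D = diag(2, 2, 2, 1, 1, 2, 2) and form L = D - A. Diagonalising L (or applying a numerical eigensolver to the 7x7 matrix) gives the spectrum above. The 2 zero eigenvalues correspond to the 2 connected components.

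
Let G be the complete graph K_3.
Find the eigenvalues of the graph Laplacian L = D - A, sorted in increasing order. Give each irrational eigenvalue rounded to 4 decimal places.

The graph has 3 vertices and degree multiset [2, 2, 2]; D is the diagonal matrix of degrees and L = D - A. Since every row of L sums to 0, the all-ones vector is in the kernel and 0 is an eigenvalue. The single zero eigenvalue shows the graph is connected. The eigenvalues sum to 6, which equals trace(L) = 2|E|.

[0, 3, 3]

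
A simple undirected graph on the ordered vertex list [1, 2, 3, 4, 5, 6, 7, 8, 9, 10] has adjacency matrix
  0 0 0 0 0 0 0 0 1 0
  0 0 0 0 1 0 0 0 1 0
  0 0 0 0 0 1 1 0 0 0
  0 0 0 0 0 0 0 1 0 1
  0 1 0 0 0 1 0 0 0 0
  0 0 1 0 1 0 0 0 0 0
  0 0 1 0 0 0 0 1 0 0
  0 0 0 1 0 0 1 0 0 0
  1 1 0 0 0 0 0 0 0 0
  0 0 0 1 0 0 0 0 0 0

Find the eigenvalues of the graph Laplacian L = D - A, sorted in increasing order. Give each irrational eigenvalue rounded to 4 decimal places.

[0, 0.0979, 0.3820, 0.8244, 1.3820, 2, 2.6180, 3.1756, 3.6180, 3.9021]

With the vertex order [1, 2, 3, 4, 5, 6, 7, 8, 9, 10], the degrees are [1, 2, 2, 2, 2, 2, 2, 2, 2, 1], giving D = diag(1, 2, 2, 2, 2, 2, 2, 2, 2, 1) and L = D - A. The multiplicity of 0 as a Laplacian eigenvalue equals the number of connected components. By the matrix-tree theorem the graph has (1/10) * product of the nonzero eigenvalues = 1 spanning tree.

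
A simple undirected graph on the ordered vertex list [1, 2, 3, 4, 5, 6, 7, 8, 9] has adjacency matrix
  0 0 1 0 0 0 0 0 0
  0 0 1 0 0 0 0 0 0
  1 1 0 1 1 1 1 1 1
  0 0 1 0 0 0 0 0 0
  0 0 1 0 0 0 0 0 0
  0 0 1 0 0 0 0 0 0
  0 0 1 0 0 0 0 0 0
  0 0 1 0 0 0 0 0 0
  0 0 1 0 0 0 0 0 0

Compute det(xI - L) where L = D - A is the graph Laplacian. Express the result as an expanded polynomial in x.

With the vertex order [1, 2, 3, 4, 5, 6, 7, 8, 9], the degrees are [1, 1, 8, 1, 1, 1, 1, 1, 1], giving D = diag(1, 1, 8, 1, 1, 1, 1, 1, 1) and L = D - A. Computing det(xI - L) by cofactor expansion (or equivalently via sum-over-permutations) gives x^9 - 16x^8 + 84x^7 - 224x^6 + 350x^5 - 336x^4 + 196x^3 - 64x^2 + 9x. The coefficient of x^8 equals -trace(L) = -16, matching the sum of degrees.

x^9 - 16x^8 + 84x^7 - 224x^6 + 350x^5 - 336x^4 + 196x^3 - 64x^2 + 9x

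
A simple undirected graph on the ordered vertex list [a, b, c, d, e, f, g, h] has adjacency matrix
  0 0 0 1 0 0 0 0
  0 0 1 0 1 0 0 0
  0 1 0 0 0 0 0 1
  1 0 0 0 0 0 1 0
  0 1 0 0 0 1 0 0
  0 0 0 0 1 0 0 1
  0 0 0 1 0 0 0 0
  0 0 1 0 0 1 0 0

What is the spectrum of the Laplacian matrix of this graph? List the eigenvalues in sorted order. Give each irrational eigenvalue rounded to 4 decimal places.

Each diagonal entry of L is the vertex degree and each off-diagonal entry is -1 where an edge is present, 0 otherwise; in the order [a, b, c, d, e, f, g, h] the diagonal is [1, 2, 2, 2, 2, 2, 1, 2]. The multiplicity of 0 as a Laplacian eigenvalue equals the number of connected components. The 2 zero eigenvalues correspond to the 2 connected components. There are 2 zeros in the spectrum, matching the 2 components.

[0, 0, 1, 1.3820, 1.3820, 3, 3.6180, 3.6180]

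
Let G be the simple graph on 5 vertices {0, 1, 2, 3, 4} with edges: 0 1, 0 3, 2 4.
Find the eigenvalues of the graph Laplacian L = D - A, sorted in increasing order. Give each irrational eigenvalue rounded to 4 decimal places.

[0, 0, 1, 2, 3]

Reading degrees in the order [0, 1, 2, 3, 4] gives [2, 1, 1, 1, 1]; set D = diag(2, 1, 1, 1, 1) and form L = D - A. Since every row of L sums to 0, the all-ones vector is in the kernel and 0 is an eigenvalue. The 2 zero eigenvalues correspond to the 2 connected components. There are 2 zeros in the spectrum, matching the 2 components.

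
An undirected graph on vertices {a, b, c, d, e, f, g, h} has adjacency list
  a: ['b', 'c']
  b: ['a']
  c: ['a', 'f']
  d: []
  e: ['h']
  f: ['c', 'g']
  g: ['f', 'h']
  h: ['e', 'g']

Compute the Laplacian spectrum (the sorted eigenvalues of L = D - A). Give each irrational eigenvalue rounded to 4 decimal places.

With the vertex order [a, b, c, d, e, f, g, h], the degrees are [2, 1, 2, 0, 1, 2, 2, 2], giving D = diag(2, 1, 2, 0, 1, 2, 2, 2) and L = D - A. The multiplicity of 0 as a Laplacian eigenvalue equals the number of connected components. The 2 zero eigenvalues correspond to the 2 connected components. There are 2 zeros in the spectrum, matching the 2 components.

[0, 0, 0.1981, 0.7530, 1.5550, 2.4450, 3.2470, 3.8019]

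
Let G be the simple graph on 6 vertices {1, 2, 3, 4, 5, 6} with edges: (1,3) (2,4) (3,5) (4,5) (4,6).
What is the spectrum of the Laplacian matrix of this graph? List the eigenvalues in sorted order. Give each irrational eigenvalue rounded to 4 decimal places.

[0, 0.3249, 1, 1.4608, 3, 4.2143]

Each diagonal entry of L is the vertex degree and each off-diagonal entry is -1 where an edge is present, 0 otherwise; in the order [1, 2, 3, 4, 5, 6] the diagonal is [1, 1, 2, 3, 2, 1]. L is symmetric positive semidefinite, so every eigenvalue is real and nonnegative. The single zero eigenvalue shows the graph is connected. By the matrix-tree theorem the graph has (1/6) * product of the nonzero eigenvalues = 1 spanning tree. The eigenvalues sum to 10, which equals trace(L) = 2|E|.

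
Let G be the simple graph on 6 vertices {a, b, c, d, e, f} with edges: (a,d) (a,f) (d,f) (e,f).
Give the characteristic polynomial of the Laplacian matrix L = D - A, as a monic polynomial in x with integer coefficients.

Reading degrees in the order [a, b, c, d, e, f] gives [2, 0, 0, 2, 1, 3]; set D = diag(2, 0, 0, 2, 1, 3) and form L = D - A. The eigenvalues of L are [0, 0, 0, 1, 3, 4]; the characteristic polynomial is the product of (x - lambda_i), which multiplies out to x^6 - 8x^5 + 19x^4 - 12x^3. The constant term is 0 because L is singular (the all-ones vector lies in its kernel). The eigenvalues sum to 8, which equals trace(L) = 2|E|.

x^6 - 8x^5 + 19x^4 - 12x^3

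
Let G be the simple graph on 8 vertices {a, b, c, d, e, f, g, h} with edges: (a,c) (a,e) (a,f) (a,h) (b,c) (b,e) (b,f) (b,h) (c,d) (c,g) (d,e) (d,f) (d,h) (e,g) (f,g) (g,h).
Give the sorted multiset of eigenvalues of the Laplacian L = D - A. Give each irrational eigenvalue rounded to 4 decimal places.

[0, 4, 4, 4, 4, 4, 4, 8]

Each diagonal entry of L is the vertex degree and each off-diagonal entry is -1 where an edge is present, 0 otherwise; in the order [a, b, c, d, e, f, g, h] the diagonal is [4, 4, 4, 4, 4, 4, 4, 4]. L is symmetric positive semidefinite, so every eigenvalue is real and nonnegative. The single zero eigenvalue shows the graph is connected.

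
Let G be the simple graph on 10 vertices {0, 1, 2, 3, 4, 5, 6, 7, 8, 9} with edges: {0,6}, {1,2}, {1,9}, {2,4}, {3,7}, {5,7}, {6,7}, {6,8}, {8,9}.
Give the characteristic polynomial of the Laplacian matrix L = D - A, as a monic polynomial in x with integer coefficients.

With the vertex order [0, 1, 2, 3, 4, 5, 6, 7, 8, 9], the degrees are [1, 2, 2, 1, 1, 1, 3, 3, 2, 2], giving D = diag(1, 2, 2, 1, 1, 1, 3, 3, 2, 2) and L = D - A. L has integer entries, so p(x) = det(xI - L) has integer coefficients. Expanding the determinant yields x^10 - 18x^9 + 134x^8 - 536x^7 + 1254x^6 - 1754x^5 + 1442x^4 - 656x^3 + 143x^2 - 10x. Since p(0) = det(-L) = 0, x divides p(x).

x^10 - 18x^9 + 134x^8 - 536x^7 + 1254x^6 - 1754x^5 + 1442x^4 - 656x^3 + 143x^2 - 10x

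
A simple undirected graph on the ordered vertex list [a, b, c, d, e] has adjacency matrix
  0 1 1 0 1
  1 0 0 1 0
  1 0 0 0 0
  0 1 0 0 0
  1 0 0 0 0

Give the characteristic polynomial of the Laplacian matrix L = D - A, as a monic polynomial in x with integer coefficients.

x^5 - 8x^4 + 20x^3 - 18x^2 + 5x

Each diagonal entry of L is the vertex degree and each off-diagonal entry is -1 where an edge is present, 0 otherwise; in the order [a, b, c, d, e] the diagonal is [3, 2, 1, 1, 1]. L has integer entries, so p(x) = det(xI - L) has integer coefficients. Expanding the determinant yields x^5 - 8x^4 + 20x^3 - 18x^2 + 5x. The coefficient of x^4 equals -trace(L) = -8, matching the sum of degrees. By the matrix-tree theorem the graph has (1/5) * product of the nonzero eigenvalues = 1 spanning tree.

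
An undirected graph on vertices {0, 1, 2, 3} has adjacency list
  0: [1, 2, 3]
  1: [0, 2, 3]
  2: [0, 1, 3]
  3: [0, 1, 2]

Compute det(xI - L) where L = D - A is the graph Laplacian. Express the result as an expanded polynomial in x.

Reading degrees in the order [0, 1, 2, 3] gives [3, 3, 3, 3]; set D = diag(3, 3, 3, 3) and form L = D - A. L has integer entries, so p(x) = det(xI - L) has integer coefficients. Expanding the determinant yields x^4 - 12x^3 + 48x^2 - 64x. The coefficient of x^3 equals -trace(L) = -12, matching the sum of degrees. The largest eigenvalue, 4, is at most the vertex count 4.

x^4 - 12x^3 + 48x^2 - 64x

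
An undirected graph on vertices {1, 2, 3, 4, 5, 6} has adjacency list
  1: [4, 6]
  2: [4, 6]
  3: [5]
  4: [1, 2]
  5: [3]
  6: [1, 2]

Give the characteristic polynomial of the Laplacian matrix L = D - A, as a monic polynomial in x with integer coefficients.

x^6 - 10x^5 + 36x^4 - 56x^3 + 32x^2

Each diagonal entry of L is the vertex degree and each off-diagonal entry is -1 where an edge is present, 0 otherwise; in the order [1, 2, 3, 4, 5, 6] the diagonal is [2, 2, 1, 2, 1, 2]. The eigenvalues of L are [0, 0, 2, 2, 2, 4]; the characteristic polynomial is the product of (x - lambda_i), which multiplies out to x^6 - 10x^5 + 36x^4 - 56x^3 + 32x^2. The coefficient of x^5 equals -trace(L) = -10, matching the sum of degrees. The eigenvalues sum to 10, which equals trace(L) = 2|E|.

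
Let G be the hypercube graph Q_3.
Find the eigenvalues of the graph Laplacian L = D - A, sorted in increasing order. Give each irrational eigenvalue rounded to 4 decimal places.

[0, 2, 2, 2, 4, 4, 4, 6]

The graph has 8 vertices and degree multiset [3, 3, 3, 3, 3, 3, 3, 3]; D is the diagonal matrix of degrees and L = D - A. The multiplicity of 0 as a Laplacian eigenvalue equals the number of connected components. The largest eigenvalue, 6, is at most the vertex count 8. By the matrix-tree theorem the graph has (1/8) * product of the nonzero eigenvalues = 384 spanning trees.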